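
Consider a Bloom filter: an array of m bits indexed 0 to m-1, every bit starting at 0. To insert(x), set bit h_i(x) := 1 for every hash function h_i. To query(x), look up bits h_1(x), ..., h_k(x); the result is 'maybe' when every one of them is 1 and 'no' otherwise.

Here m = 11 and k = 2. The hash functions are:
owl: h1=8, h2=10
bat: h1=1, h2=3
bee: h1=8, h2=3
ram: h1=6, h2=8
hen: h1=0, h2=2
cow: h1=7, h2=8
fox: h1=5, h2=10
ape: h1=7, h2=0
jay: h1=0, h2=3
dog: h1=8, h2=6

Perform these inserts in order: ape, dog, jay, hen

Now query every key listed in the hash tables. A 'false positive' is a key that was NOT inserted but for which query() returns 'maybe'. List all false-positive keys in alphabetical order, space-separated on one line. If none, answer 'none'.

Start: bits=00000000000
After insert 'ape': sets bits 0 7 -> bits=10000001000
After insert 'dog': sets bits 6 8 -> bits=10000011100
After insert 'jay': sets bits 0 3 -> bits=10010011100
After insert 'hen': sets bits 0 2 -> bits=10110011100
Not inserted: bat bee cow fox owl ram — query each against bits=10110011100:
query bat: checks bit1=0, bit3=1 (has a 0) -> no => not a false positive
query bee: checks bit3=1, bit8=1 (all 1) -> maybe => FALSE POSITIVE
query cow: checks bit7=1, bit8=1 (all 1) -> maybe => FALSE POSITIVE
query fox: checks bit5=0, bit10=0 (has a 0) -> no => not a false positive
query owl: checks bit8=1, bit10=0 (has a 0) -> no => not a false positive
query ram: checks bit6=1, bit8=1 (all 1) -> maybe => FALSE POSITIVE
False positives (alphabetical): bee cow ram

Answer: bee cow ram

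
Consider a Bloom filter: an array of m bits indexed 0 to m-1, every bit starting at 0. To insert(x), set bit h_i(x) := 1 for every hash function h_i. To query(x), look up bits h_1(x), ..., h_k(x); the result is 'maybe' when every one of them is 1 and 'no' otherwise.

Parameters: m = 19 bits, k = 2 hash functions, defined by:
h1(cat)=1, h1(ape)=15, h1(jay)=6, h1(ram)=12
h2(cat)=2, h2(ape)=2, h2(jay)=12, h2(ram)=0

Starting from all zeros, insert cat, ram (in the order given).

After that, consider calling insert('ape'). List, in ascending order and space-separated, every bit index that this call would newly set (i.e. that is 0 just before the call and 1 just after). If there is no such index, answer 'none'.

Start: bits=0000000000000000000
After insert 'cat': sets bits 1 2 -> bits=0110000000000000000
After insert 'ram': sets bits 0 12 -> bits=1110000000001000000
insert 'ape' would touch bits 2 15; currently bit2=1, bit15=0
Bits that are 0 among those (would change 0->1): 15

Answer: 15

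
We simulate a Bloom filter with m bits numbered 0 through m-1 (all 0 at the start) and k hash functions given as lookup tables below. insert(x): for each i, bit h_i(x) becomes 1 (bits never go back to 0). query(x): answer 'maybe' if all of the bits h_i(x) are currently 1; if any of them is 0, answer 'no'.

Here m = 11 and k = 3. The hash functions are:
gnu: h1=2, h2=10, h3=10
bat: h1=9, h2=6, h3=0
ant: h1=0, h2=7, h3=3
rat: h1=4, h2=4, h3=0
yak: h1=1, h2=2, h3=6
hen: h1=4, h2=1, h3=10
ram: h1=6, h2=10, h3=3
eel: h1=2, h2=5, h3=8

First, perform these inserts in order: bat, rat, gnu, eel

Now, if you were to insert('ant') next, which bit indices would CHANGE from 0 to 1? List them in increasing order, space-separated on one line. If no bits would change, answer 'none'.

Answer: 3 7

Derivation:
Start: bits=00000000000
After insert 'bat': sets bits 0 6 9 -> bits=10000010010
After insert 'rat': sets bits 0 4 -> bits=10001010010
After insert 'gnu': sets bits 2 10 -> bits=10101010011
After insert 'eel': sets bits 2 5 8 -> bits=10101110111
insert 'ant' would touch bits 0 3 7; currently bit0=1, bit3=0, bit7=0
Bits that are 0 among those (would change 0->1): 3 7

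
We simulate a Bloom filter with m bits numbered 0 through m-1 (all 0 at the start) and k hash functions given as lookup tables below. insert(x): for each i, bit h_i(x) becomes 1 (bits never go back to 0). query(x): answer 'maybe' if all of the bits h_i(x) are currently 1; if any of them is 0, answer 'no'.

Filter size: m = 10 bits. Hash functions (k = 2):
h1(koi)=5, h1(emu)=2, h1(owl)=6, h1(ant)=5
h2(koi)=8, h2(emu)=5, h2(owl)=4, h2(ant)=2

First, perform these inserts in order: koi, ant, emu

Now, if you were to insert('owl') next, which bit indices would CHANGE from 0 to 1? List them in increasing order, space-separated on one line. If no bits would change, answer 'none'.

Start: bits=0000000000
After insert 'koi': sets bits 5 8 -> bits=0000010010
After insert 'ant': sets bits 2 5 -> bits=0010010010
After insert 'emu': sets bits 2 5 -> bits=0010010010
insert 'owl' would touch bits 4 6; currently bit4=0, bit6=0
Bits that are 0 among those (would change 0->1): 4 6

Answer: 4 6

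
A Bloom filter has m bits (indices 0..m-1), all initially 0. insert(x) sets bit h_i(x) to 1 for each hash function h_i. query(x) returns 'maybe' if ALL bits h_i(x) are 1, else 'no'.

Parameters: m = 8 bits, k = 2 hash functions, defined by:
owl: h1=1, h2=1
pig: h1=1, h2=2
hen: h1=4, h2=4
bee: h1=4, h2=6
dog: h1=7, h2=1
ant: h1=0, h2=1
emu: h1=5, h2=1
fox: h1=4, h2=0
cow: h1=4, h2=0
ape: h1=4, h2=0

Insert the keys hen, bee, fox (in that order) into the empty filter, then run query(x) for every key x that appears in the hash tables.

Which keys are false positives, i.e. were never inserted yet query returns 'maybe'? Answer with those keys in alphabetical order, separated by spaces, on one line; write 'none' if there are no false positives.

Start: bits=00000000
After insert 'hen': sets bits 4 -> bits=00001000
After insert 'bee': sets bits 4 6 -> bits=00001010
After insert 'fox': sets bits 0 4 -> bits=10001010
Not inserted: ant ape cow dog emu owl pig — query each against bits=10001010:
query ant: checks bit0=1, bit1=0 (has a 0) -> no => not a false positive
query ape: checks bit0=1, bit4=1 (all 1) -> maybe => FALSE POSITIVE
query cow: checks bit0=1, bit4=1 (all 1) -> maybe => FALSE POSITIVE
query dog: checks bit1=0, bit7=0 (has a 0) -> no => not a false positive
query emu: checks bit1=0, bit5=0 (has a 0) -> no => not a false positive
query owl: checks bit1=0 (has a 0) -> no => not a false positive
query pig: checks bit1=0, bit2=0 (has a 0) -> no => not a false positive
False positives (alphabetical): ape cow

Answer: ape cow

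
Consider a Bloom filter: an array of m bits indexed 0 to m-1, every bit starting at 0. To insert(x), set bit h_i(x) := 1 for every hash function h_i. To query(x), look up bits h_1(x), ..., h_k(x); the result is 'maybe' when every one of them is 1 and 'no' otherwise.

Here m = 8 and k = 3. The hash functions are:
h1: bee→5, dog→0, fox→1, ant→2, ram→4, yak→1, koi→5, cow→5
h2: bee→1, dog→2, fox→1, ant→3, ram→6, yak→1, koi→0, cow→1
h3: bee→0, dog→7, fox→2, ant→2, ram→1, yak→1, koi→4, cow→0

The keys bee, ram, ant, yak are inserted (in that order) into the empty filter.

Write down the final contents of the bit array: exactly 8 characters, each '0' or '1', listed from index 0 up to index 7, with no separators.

Answer: 11111110

Derivation:
Start: bits=00000000
After insert 'bee': sets bits 0 1 5 -> bits=11000100
After insert 'ram': sets bits 1 4 6 -> bits=11001110
After insert 'ant': sets bits 2 3 -> bits=11111110
After insert 'yak': sets bits 1 -> bits=11111110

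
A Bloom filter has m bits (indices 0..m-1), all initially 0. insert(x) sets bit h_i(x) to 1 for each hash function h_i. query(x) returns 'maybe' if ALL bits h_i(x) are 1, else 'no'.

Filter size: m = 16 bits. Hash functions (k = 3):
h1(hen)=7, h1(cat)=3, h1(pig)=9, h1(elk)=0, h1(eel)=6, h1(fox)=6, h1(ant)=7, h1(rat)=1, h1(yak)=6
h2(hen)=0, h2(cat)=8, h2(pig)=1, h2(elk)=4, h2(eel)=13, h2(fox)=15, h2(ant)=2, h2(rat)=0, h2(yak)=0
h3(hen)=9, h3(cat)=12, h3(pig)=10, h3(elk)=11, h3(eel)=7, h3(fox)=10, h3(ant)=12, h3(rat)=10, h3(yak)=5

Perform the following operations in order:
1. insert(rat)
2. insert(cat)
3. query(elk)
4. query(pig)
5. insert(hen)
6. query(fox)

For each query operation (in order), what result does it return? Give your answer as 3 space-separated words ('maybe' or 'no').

Answer: no no no

Derivation:
Start: bits=0000000000000000
Op 1: insert rat -> sets bits 0 1 10 -> bits=1100000000100000
Op 2: insert cat -> sets bits 3 8 12 -> bits=1101000010101000
Op 3: query elk -> checks bit0=1, bit4=0, bit11=0 (has a 0) -> no
Op 4: query pig -> checks bit1=1, bit9=0, bit10=1 (has a 0) -> no
Op 5: insert hen -> sets bits 0 7 9 -> bits=1101000111101000
Op 6: query fox -> checks bit6=0, bit10=1, bit15=0 (has a 0) -> no
Query results in order: no no no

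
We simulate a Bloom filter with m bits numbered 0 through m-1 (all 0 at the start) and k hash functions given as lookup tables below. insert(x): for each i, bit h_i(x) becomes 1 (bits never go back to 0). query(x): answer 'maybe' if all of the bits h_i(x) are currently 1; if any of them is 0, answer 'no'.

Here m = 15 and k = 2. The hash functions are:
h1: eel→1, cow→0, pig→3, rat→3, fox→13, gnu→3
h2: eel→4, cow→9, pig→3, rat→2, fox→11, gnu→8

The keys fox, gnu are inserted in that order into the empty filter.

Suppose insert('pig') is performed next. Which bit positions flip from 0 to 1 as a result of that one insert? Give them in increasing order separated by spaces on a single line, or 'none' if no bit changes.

Answer: none

Derivation:
Start: bits=000000000000000
After insert 'fox': sets bits 11 13 -> bits=000000000001010
After insert 'gnu': sets bits 3 8 -> bits=000100001001010
insert 'pig' would touch bits 3; currently bit3=1
Bits that are 0 among those (would change 0->1): none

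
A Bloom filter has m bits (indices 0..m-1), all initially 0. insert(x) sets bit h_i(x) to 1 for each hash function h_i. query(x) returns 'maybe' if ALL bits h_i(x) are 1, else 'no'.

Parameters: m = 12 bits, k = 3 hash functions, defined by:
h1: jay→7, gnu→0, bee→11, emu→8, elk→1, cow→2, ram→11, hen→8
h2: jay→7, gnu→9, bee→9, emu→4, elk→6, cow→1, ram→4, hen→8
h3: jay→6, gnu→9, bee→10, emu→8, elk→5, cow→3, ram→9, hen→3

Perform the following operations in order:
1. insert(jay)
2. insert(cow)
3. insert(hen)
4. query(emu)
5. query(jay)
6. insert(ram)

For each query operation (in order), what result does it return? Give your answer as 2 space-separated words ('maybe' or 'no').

Answer: no maybe

Derivation:
Start: bits=000000000000
Op 1: insert jay -> sets bits 6 7 -> bits=000000110000
Op 2: insert cow -> sets bits 1 2 3 -> bits=011100110000
Op 3: insert hen -> sets bits 3 8 -> bits=011100111000
Op 4: query emu -> checks bit4=0, bit8=1 (has a 0) -> no
Op 5: query jay -> checks bit6=1, bit7=1 (all 1) -> maybe
Op 6: insert ram -> sets bits 4 9 11 -> bits=011110111101
Query results in order: no maybe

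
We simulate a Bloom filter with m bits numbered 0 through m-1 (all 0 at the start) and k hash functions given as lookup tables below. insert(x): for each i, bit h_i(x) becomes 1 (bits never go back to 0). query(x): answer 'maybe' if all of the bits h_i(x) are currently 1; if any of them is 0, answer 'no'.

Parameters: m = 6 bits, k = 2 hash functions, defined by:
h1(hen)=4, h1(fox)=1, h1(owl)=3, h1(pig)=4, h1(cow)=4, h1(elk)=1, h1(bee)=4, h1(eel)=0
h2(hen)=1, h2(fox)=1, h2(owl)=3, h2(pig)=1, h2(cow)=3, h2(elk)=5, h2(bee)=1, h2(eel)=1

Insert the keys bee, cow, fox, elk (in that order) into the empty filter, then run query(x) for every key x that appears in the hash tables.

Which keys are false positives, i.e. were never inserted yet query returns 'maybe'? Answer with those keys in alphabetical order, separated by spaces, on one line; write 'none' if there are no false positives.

Start: bits=000000
After insert 'bee': sets bits 1 4 -> bits=010010
After insert 'cow': sets bits 3 4 -> bits=010110
After insert 'fox': sets bits 1 -> bits=010110
After insert 'elk': sets bits 1 5 -> bits=010111
Not inserted: eel hen owl pig — query each against bits=010111:
query eel: checks bit0=0, bit1=1 (has a 0) -> no => not a false positive
query hen: checks bit1=1, bit4=1 (all 1) -> maybe => FALSE POSITIVE
query owl: checks bit3=1 (all 1) -> maybe => FALSE POSITIVE
query pig: checks bit1=1, bit4=1 (all 1) -> maybe => FALSE POSITIVE
False positives (alphabetical): hen owl pig

Answer: hen owl pig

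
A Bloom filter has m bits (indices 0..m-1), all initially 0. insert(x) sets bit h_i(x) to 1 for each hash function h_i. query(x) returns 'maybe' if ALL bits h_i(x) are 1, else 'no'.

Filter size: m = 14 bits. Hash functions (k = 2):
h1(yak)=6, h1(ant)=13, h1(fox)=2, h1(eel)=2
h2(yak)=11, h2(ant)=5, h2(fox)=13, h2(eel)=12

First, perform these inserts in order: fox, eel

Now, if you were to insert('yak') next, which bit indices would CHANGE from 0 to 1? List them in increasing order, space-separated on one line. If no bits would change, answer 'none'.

Start: bits=00000000000000
After insert 'fox': sets bits 2 13 -> bits=00100000000001
After insert 'eel': sets bits 2 12 -> bits=00100000000011
insert 'yak' would touch bits 6 11; currently bit6=0, bit11=0
Bits that are 0 among those (would change 0->1): 6 11

Answer: 6 11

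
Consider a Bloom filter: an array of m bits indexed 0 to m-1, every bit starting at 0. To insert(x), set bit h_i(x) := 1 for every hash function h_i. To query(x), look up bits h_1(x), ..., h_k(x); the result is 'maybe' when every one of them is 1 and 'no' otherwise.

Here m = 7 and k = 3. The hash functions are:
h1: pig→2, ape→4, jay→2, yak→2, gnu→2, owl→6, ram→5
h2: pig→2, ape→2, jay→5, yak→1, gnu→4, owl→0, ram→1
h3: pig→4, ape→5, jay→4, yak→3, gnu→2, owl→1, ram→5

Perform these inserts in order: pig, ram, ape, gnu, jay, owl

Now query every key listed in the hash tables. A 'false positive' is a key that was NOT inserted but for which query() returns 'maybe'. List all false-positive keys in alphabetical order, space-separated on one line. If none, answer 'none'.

Start: bits=0000000
After insert 'pig': sets bits 2 4 -> bits=0010100
After insert 'ram': sets bits 1 5 -> bits=0110110
After insert 'ape': sets bits 2 4 5 -> bits=0110110
After insert 'gnu': sets bits 2 4 -> bits=0110110
After insert 'jay': sets bits 2 4 5 -> bits=0110110
After insert 'owl': sets bits 0 1 6 -> bits=1110111
Not inserted: yak — query each against bits=1110111:
query yak: checks bit1=1, bit2=1, bit3=0 (has a 0) -> no => not a false positive
False positives (alphabetical): none

Answer: none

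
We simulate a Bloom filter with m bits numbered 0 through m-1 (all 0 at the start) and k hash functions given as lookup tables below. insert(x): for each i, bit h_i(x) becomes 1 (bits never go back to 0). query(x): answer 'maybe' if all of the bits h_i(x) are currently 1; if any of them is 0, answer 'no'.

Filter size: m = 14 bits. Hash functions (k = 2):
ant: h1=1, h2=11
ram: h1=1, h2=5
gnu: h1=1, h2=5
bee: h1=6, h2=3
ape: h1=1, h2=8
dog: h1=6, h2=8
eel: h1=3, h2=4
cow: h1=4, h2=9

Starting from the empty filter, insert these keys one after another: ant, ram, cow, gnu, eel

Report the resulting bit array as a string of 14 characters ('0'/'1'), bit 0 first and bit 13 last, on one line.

Answer: 01011100010100

Derivation:
Start: bits=00000000000000
After insert 'ant': sets bits 1 11 -> bits=01000000000100
After insert 'ram': sets bits 1 5 -> bits=01000100000100
After insert 'cow': sets bits 4 9 -> bits=01001100010100
After insert 'gnu': sets bits 1 5 -> bits=01001100010100
After insert 'eel': sets bits 3 4 -> bits=01011100010100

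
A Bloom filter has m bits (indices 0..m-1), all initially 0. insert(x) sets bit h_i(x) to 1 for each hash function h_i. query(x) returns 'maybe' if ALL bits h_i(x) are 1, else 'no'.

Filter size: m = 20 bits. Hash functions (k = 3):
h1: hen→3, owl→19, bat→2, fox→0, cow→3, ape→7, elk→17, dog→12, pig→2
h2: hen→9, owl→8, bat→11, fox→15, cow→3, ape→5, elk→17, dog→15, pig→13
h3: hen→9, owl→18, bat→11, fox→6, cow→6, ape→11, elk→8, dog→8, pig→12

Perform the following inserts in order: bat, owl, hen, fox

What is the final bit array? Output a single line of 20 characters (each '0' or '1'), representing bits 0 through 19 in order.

Answer: 10110010110100010011

Derivation:
Start: bits=00000000000000000000
After insert 'bat': sets bits 2 11 -> bits=00100000000100000000
After insert 'owl': sets bits 8 18 19 -> bits=00100000100100000011
After insert 'hen': sets bits 3 9 -> bits=00110000110100000011
After insert 'fox': sets bits 0 6 15 -> bits=10110010110100010011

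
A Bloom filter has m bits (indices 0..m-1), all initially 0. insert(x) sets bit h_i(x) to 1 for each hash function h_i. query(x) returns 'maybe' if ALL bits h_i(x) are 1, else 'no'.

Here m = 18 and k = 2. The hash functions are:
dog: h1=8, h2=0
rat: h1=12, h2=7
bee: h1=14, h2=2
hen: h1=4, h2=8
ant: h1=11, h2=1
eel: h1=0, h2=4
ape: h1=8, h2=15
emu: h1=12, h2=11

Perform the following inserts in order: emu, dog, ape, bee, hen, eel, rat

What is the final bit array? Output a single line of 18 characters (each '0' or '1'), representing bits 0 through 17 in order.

Start: bits=000000000000000000
After insert 'emu': sets bits 11 12 -> bits=000000000001100000
After insert 'dog': sets bits 0 8 -> bits=100000001001100000
After insert 'ape': sets bits 8 15 -> bits=100000001001100100
After insert 'bee': sets bits 2 14 -> bits=101000001001101100
After insert 'hen': sets bits 4 8 -> bits=101010001001101100
After insert 'eel': sets bits 0 4 -> bits=101010001001101100
After insert 'rat': sets bits 7 12 -> bits=101010011001101100

Answer: 101010011001101100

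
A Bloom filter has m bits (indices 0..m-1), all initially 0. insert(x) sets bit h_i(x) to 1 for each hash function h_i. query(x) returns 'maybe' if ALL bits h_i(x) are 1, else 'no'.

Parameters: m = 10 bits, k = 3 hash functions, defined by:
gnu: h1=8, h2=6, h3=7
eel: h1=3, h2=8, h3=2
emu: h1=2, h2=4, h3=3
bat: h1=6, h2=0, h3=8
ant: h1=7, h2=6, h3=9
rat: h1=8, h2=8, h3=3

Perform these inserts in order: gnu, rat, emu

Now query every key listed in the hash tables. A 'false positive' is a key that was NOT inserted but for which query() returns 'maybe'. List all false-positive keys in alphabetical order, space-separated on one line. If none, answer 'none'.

Start: bits=0000000000
After insert 'gnu': sets bits 6 7 8 -> bits=0000001110
After insert 'rat': sets bits 3 8 -> bits=0001001110
After insert 'emu': sets bits 2 3 4 -> bits=0011101110
Not inserted: ant bat eel — query each against bits=0011101110:
query ant: checks bit6=1, bit7=1, bit9=0 (has a 0) -> no => not a false positive
query bat: checks bit0=0, bit6=1, bit8=1 (has a 0) -> no => not a false positive
query eel: checks bit2=1, bit3=1, bit8=1 (all 1) -> maybe => FALSE POSITIVE
False positives (alphabetical): eel

Answer: eel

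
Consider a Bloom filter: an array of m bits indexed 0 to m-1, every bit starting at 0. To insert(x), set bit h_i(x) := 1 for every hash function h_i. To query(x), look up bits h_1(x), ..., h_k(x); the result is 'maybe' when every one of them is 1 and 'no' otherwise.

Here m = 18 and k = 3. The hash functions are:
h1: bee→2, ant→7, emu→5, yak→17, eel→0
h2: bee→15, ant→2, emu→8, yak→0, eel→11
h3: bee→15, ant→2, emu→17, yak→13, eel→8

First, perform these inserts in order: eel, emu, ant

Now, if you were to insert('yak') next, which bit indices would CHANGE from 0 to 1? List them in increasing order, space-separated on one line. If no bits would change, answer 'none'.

Answer: 13

Derivation:
Start: bits=000000000000000000
After insert 'eel': sets bits 0 8 11 -> bits=100000001001000000
After insert 'emu': sets bits 5 8 17 -> bits=100001001001000001
After insert 'ant': sets bits 2 7 -> bits=101001011001000001
insert 'yak' would touch bits 0 13 17; currently bit0=1, bit13=0, bit17=1
Bits that are 0 among those (would change 0->1): 13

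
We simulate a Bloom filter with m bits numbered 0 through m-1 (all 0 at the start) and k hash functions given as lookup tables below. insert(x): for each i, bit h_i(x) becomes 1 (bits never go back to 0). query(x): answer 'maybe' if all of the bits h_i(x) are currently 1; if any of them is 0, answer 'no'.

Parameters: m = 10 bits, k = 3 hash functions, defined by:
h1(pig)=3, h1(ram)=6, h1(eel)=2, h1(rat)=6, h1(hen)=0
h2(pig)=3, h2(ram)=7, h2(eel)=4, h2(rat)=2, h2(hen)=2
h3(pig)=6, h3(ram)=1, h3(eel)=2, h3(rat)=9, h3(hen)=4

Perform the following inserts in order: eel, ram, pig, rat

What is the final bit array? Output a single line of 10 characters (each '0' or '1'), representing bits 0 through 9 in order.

Answer: 0111101101

Derivation:
Start: bits=0000000000
After insert 'eel': sets bits 2 4 -> bits=0010100000
After insert 'ram': sets bits 1 6 7 -> bits=0110101100
After insert 'pig': sets bits 3 6 -> bits=0111101100
After insert 'rat': sets bits 2 6 9 -> bits=0111101101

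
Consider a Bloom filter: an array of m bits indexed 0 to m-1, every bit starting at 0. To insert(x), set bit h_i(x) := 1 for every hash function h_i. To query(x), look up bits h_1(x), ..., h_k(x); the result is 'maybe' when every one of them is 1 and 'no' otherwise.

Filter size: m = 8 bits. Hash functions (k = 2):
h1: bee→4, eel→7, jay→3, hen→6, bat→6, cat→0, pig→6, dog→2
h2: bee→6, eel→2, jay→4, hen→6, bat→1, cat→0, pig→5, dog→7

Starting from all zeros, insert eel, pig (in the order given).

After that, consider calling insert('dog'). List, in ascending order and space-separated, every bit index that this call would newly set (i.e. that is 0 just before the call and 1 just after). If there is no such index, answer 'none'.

Start: bits=00000000
After insert 'eel': sets bits 2 7 -> bits=00100001
After insert 'pig': sets bits 5 6 -> bits=00100111
insert 'dog' would touch bits 2 7; currently bit2=1, bit7=1
Bits that are 0 among those (would change 0->1): none

Answer: none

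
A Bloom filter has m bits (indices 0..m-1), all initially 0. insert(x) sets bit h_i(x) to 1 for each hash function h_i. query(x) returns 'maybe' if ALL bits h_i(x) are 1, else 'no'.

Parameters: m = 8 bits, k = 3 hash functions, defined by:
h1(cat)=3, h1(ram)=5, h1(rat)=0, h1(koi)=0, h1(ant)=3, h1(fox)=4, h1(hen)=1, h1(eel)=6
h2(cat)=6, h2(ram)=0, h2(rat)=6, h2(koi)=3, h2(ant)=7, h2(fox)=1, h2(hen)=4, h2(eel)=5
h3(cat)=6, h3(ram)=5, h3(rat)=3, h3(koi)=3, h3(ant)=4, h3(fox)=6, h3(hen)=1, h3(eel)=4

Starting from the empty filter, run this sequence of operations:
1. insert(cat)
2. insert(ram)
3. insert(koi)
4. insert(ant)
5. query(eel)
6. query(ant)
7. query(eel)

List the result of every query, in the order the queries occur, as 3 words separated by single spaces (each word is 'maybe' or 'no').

Answer: maybe maybe maybe

Derivation:
Start: bits=00000000
Op 1: insert cat -> sets bits 3 6 -> bits=00010010
Op 2: insert ram -> sets bits 0 5 -> bits=10010110
Op 3: insert koi -> sets bits 0 3 -> bits=10010110
Op 4: insert ant -> sets bits 3 4 7 -> bits=10011111
Op 5: query eel -> checks bit4=1, bit5=1, bit6=1 (all 1) -> maybe
Op 6: query ant -> checks bit3=1, bit4=1, bit7=1 (all 1) -> maybe
Op 7: query eel -> checks bit4=1, bit5=1, bit6=1 (all 1) -> maybe
Query results in order: maybe maybe maybe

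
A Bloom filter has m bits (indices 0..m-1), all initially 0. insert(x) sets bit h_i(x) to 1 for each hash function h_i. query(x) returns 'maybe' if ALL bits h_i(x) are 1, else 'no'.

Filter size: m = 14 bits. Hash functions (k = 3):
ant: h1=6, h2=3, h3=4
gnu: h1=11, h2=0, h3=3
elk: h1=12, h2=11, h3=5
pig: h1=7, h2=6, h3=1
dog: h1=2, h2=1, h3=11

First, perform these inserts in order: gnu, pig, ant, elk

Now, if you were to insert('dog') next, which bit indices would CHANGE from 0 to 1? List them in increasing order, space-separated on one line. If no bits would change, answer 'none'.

Start: bits=00000000000000
After insert 'gnu': sets bits 0 3 11 -> bits=10010000000100
After insert 'pig': sets bits 1 6 7 -> bits=11010011000100
After insert 'ant': sets bits 3 4 6 -> bits=11011011000100
After insert 'elk': sets bits 5 11 12 -> bits=11011111000110
insert 'dog' would touch bits 1 2 11; currently bit1=1, bit2=0, bit11=1
Bits that are 0 among those (would change 0->1): 2

Answer: 2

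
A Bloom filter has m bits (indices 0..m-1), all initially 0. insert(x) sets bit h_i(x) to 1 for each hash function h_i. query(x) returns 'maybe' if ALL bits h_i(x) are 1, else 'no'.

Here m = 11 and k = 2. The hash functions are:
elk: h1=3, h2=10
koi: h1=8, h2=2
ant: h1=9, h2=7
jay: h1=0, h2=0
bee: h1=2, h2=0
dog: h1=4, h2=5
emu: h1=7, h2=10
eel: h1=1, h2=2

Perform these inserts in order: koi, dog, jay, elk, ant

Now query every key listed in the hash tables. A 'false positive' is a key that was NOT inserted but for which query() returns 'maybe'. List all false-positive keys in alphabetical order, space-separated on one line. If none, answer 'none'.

Answer: bee emu

Derivation:
Start: bits=00000000000
After insert 'koi': sets bits 2 8 -> bits=00100000100
After insert 'dog': sets bits 4 5 -> bits=00101100100
After insert 'jay': sets bits 0 -> bits=10101100100
After insert 'elk': sets bits 3 10 -> bits=10111100101
After insert 'ant': sets bits 7 9 -> bits=10111101111
Not inserted: bee eel emu — query each against bits=10111101111:
query bee: checks bit0=1, bit2=1 (all 1) -> maybe => FALSE POSITIVE
query eel: checks bit1=0, bit2=1 (has a 0) -> no => not a false positive
query emu: checks bit7=1, bit10=1 (all 1) -> maybe => FALSE POSITIVE
False positives (alphabetical): bee emu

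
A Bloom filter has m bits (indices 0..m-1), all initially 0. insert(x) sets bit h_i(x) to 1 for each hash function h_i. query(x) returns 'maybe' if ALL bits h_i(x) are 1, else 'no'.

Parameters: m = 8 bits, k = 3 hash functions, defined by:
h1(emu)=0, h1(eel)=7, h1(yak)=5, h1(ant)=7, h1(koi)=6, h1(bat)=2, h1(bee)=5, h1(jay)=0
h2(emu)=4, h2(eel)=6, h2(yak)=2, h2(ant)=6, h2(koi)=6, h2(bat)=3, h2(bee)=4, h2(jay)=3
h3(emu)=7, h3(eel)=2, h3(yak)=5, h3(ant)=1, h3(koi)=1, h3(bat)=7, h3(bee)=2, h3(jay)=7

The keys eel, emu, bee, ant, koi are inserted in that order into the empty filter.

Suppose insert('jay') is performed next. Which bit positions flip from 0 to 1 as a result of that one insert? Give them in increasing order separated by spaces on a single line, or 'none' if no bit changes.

Start: bits=00000000
After insert 'eel': sets bits 2 6 7 -> bits=00100011
After insert 'emu': sets bits 0 4 7 -> bits=10101011
After insert 'bee': sets bits 2 4 5 -> bits=10101111
After insert 'ant': sets bits 1 6 7 -> bits=11101111
After insert 'koi': sets bits 1 6 -> bits=11101111
insert 'jay' would touch bits 0 3 7; currently bit0=1, bit3=0, bit7=1
Bits that are 0 among those (would change 0->1): 3

Answer: 3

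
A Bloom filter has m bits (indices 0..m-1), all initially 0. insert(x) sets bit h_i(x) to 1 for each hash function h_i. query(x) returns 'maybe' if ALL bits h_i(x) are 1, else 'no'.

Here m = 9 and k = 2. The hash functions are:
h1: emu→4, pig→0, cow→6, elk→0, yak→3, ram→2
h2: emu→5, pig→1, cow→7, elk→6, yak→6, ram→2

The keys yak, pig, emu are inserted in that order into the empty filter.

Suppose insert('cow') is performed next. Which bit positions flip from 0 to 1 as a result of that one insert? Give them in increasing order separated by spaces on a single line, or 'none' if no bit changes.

Answer: 7

Derivation:
Start: bits=000000000
After insert 'yak': sets bits 3 6 -> bits=000100100
After insert 'pig': sets bits 0 1 -> bits=110100100
After insert 'emu': sets bits 4 5 -> bits=110111100
insert 'cow' would touch bits 6 7; currently bit6=1, bit7=0
Bits that are 0 among those (would change 0->1): 7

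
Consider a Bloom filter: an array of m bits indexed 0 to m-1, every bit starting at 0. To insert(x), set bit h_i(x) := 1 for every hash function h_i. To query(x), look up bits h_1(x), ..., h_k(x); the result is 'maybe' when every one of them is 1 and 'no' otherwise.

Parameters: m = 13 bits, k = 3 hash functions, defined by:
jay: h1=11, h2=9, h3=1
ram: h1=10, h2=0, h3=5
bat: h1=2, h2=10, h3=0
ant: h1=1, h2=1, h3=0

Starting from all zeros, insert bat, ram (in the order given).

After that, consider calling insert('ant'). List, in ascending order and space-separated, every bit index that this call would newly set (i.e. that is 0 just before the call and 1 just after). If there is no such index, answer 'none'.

Start: bits=0000000000000
After insert 'bat': sets bits 0 2 10 -> bits=1010000000100
After insert 'ram': sets bits 0 5 10 -> bits=1010010000100
insert 'ant' would touch bits 0 1; currently bit0=1, bit1=0
Bits that are 0 among those (would change 0->1): 1

Answer: 1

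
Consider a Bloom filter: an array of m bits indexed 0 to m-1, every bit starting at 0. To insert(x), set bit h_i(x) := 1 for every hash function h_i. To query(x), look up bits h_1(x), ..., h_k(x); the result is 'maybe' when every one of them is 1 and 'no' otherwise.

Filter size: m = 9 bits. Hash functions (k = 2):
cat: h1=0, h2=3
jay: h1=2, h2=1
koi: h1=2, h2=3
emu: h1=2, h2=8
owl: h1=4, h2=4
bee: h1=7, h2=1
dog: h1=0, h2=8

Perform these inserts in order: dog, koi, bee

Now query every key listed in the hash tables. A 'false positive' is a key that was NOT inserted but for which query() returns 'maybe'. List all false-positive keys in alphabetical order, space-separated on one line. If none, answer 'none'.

Answer: cat emu jay

Derivation:
Start: bits=000000000
After insert 'dog': sets bits 0 8 -> bits=100000001
After insert 'koi': sets bits 2 3 -> bits=101100001
After insert 'bee': sets bits 1 7 -> bits=111100011
Not inserted: cat emu jay owl — query each against bits=111100011:
query cat: checks bit0=1, bit3=1 (all 1) -> maybe => FALSE POSITIVE
query emu: checks bit2=1, bit8=1 (all 1) -> maybe => FALSE POSITIVE
query jay: checks bit1=1, bit2=1 (all 1) -> maybe => FALSE POSITIVE
query owl: checks bit4=0 (has a 0) -> no => not a false positive
False positives (alphabetical): cat emu jay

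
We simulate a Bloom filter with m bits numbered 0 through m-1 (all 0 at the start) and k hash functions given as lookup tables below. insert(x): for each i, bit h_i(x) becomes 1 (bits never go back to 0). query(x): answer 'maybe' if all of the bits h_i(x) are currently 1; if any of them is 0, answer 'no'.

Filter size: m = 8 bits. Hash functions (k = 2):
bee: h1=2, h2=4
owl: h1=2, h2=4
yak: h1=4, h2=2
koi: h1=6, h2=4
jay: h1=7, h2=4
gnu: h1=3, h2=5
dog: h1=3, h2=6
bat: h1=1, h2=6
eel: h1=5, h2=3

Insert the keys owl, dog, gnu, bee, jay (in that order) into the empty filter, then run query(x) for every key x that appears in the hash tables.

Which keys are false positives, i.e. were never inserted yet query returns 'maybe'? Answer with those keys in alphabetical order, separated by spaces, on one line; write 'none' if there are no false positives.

Answer: eel koi yak

Derivation:
Start: bits=00000000
After insert 'owl': sets bits 2 4 -> bits=00101000
After insert 'dog': sets bits 3 6 -> bits=00111010
After insert 'gnu': sets bits 3 5 -> bits=00111110
After insert 'bee': sets bits 2 4 -> bits=00111110
After insert 'jay': sets bits 4 7 -> bits=00111111
Not inserted: bat eel koi yak — query each against bits=00111111:
query bat: checks bit1=0, bit6=1 (has a 0) -> no => not a false positive
query eel: checks bit3=1, bit5=1 (all 1) -> maybe => FALSE POSITIVE
query koi: checks bit4=1, bit6=1 (all 1) -> maybe => FALSE POSITIVE
query yak: checks bit2=1, bit4=1 (all 1) -> maybe => FALSE POSITIVE
False positives (alphabetical): eel koi yak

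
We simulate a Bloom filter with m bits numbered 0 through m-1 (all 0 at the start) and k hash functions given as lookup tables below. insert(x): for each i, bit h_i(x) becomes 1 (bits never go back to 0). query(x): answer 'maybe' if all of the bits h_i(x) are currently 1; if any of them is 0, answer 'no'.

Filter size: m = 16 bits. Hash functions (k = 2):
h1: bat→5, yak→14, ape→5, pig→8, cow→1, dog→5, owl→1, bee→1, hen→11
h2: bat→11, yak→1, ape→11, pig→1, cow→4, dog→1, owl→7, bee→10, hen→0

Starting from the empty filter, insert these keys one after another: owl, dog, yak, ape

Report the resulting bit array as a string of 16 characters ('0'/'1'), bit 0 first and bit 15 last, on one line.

Start: bits=0000000000000000
After insert 'owl': sets bits 1 7 -> bits=0100000100000000
After insert 'dog': sets bits 1 5 -> bits=0100010100000000
After insert 'yak': sets bits 1 14 -> bits=0100010100000010
After insert 'ape': sets bits 5 11 -> bits=0100010100010010

Answer: 0100010100010010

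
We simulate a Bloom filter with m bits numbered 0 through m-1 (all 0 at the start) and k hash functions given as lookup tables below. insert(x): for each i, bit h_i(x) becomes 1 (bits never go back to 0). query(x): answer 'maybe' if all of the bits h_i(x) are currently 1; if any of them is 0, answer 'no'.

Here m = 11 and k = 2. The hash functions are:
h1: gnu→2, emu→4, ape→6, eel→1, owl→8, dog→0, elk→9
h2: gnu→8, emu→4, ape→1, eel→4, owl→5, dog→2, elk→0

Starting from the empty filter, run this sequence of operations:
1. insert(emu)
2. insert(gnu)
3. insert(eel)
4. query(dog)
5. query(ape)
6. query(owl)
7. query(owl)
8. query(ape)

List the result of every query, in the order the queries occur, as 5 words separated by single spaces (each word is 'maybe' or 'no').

Answer: no no no no no

Derivation:
Start: bits=00000000000
Op 1: insert emu -> sets bits 4 -> bits=00001000000
Op 2: insert gnu -> sets bits 2 8 -> bits=00101000100
Op 3: insert eel -> sets bits 1 4 -> bits=01101000100
Op 4: query dog -> checks bit0=0, bit2=1 (has a 0) -> no
Op 5: query ape -> checks bit1=1, bit6=0 (has a 0) -> no
Op 6: query owl -> checks bit5=0, bit8=1 (has a 0) -> no
Op 7: query owl -> checks bit5=0, bit8=1 (has a 0) -> no
Op 8: query ape -> checks bit1=1, bit6=0 (has a 0) -> no
Query results in order: no no no no no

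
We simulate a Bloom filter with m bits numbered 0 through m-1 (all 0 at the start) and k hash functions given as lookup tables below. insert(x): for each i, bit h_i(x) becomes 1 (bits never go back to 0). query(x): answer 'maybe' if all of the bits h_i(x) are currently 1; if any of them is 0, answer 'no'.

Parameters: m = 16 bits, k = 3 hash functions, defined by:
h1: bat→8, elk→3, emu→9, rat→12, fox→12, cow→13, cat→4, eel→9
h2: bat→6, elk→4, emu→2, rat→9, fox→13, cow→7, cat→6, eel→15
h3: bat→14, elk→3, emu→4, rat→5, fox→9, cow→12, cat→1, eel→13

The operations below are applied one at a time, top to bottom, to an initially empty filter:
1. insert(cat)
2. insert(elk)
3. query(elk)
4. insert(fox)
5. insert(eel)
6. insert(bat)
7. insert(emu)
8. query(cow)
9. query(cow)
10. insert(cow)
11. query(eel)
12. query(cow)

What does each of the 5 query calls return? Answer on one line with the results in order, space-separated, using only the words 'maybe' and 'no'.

Start: bits=0000000000000000
Op 1: insert cat -> sets bits 1 4 6 -> bits=0100101000000000
Op 2: insert elk -> sets bits 3 4 -> bits=0101101000000000
Op 3: query elk -> checks bit3=1, bit4=1 (all 1) -> maybe
Op 4: insert fox -> sets bits 9 12 13 -> bits=0101101001001100
Op 5: insert eel -> sets bits 9 13 15 -> bits=0101101001001101
Op 6: insert bat -> sets bits 6 8 14 -> bits=0101101011001111
Op 7: insert emu -> sets bits 2 4 9 -> bits=0111101011001111
Op 8: query cow -> checks bit7=0, bit12=1, bit13=1 (has a 0) -> no
Op 9: query cow -> checks bit7=0, bit12=1, bit13=1 (has a 0) -> no
Op 10: insert cow -> sets bits 7 12 13 -> bits=0111101111001111
Op 11: query eel -> checks bit9=1, bit13=1, bit15=1 (all 1) -> maybe
Op 12: query cow -> checks bit7=1, bit12=1, bit13=1 (all 1) -> maybe
Query results in order: maybe no no maybe maybe

Answer: maybe no no maybe maybe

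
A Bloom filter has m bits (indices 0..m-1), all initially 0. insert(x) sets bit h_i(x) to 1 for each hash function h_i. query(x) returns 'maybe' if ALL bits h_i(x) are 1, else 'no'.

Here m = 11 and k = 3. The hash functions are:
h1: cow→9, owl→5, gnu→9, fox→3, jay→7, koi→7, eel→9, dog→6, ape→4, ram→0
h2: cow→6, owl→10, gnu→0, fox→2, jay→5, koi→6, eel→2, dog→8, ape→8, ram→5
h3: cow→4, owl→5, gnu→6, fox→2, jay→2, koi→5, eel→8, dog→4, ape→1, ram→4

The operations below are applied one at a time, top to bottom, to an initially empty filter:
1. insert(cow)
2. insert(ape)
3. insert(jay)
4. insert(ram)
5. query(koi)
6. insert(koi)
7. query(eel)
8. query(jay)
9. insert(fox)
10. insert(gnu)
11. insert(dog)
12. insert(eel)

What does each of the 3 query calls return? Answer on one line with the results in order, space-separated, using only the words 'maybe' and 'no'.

Answer: maybe maybe maybe

Derivation:
Start: bits=00000000000
Op 1: insert cow -> sets bits 4 6 9 -> bits=00001010010
Op 2: insert ape -> sets bits 1 4 8 -> bits=01001010110
Op 3: insert jay -> sets bits 2 5 7 -> bits=01101111110
Op 4: insert ram -> sets bits 0 4 5 -> bits=11101111110
Op 5: query koi -> checks bit5=1, bit6=1, bit7=1 (all 1) -> maybe
Op 6: insert koi -> sets bits 5 6 7 -> bits=11101111110
Op 7: query eel -> checks bit2=1, bit8=1, bit9=1 (all 1) -> maybe
Op 8: query jay -> checks bit2=1, bit5=1, bit7=1 (all 1) -> maybe
Op 9: insert fox -> sets bits 2 3 -> bits=11111111110
Op 10: insert gnu -> sets bits 0 6 9 -> bits=11111111110
Op 11: insert dog -> sets bits 4 6 8 -> bits=11111111110
Op 12: insert eel -> sets bits 2 8 9 -> bits=11111111110
Query results in order: maybe maybe maybe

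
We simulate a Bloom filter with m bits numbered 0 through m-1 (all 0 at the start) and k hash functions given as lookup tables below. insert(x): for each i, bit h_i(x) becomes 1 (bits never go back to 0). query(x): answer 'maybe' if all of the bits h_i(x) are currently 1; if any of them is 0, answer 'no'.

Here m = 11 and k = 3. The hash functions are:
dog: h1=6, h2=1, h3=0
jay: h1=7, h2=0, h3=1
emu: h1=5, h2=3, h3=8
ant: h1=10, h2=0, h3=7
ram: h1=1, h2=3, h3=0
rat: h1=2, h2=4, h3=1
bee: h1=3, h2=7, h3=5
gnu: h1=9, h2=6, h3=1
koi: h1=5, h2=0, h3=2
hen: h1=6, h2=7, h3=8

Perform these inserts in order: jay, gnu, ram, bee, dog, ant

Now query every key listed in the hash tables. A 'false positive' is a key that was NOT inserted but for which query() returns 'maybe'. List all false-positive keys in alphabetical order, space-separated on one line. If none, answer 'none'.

Start: bits=00000000000
After insert 'jay': sets bits 0 1 7 -> bits=11000001000
After insert 'gnu': sets bits 1 6 9 -> bits=11000011010
After insert 'ram': sets bits 0 1 3 -> bits=11010011010
After insert 'bee': sets bits 3 5 7 -> bits=11010111010
After insert 'dog': sets bits 0 1 6 -> bits=11010111010
After insert 'ant': sets bits 0 7 10 -> bits=11010111011
Not inserted: emu hen koi rat — query each against bits=11010111011:
query emu: checks bit3=1, bit5=1, bit8=0 (has a 0) -> no => not a false positive
query hen: checks bit6=1, bit7=1, bit8=0 (has a 0) -> no => not a false positive
query koi: checks bit0=1, bit2=0, bit5=1 (has a 0) -> no => not a false positive
query rat: checks bit1=1, bit2=0, bit4=0 (has a 0) -> no => not a false positive
False positives (alphabetical): none

Answer: none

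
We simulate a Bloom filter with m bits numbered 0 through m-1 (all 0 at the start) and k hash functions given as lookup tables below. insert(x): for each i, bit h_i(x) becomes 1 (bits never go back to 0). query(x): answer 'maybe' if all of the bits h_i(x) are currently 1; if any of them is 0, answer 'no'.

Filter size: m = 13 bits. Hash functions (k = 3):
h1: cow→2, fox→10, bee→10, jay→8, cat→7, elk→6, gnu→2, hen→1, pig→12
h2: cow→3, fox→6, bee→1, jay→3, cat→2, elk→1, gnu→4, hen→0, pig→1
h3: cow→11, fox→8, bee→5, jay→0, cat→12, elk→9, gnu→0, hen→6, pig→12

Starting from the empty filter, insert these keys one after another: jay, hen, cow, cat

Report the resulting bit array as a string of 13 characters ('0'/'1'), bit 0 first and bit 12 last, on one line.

Answer: 1111001110011

Derivation:
Start: bits=0000000000000
After insert 'jay': sets bits 0 3 8 -> bits=1001000010000
After insert 'hen': sets bits 0 1 6 -> bits=1101001010000
After insert 'cow': sets bits 2 3 11 -> bits=1111001010010
After insert 'cat': sets bits 2 7 12 -> bits=1111001110011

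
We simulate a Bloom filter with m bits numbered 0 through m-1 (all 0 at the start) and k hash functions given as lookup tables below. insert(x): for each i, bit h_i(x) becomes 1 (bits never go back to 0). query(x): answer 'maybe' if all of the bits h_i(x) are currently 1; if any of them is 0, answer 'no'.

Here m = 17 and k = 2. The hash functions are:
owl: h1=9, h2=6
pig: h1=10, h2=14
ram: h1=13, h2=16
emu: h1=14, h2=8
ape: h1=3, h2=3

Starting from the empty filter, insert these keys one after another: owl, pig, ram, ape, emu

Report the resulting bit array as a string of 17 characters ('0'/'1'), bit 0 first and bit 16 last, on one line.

Answer: 00010010111001101

Derivation:
Start: bits=00000000000000000
After insert 'owl': sets bits 6 9 -> bits=00000010010000000
After insert 'pig': sets bits 10 14 -> bits=00000010011000100
After insert 'ram': sets bits 13 16 -> bits=00000010011001101
After insert 'ape': sets bits 3 -> bits=00010010011001101
After insert 'emu': sets bits 8 14 -> bits=00010010111001101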